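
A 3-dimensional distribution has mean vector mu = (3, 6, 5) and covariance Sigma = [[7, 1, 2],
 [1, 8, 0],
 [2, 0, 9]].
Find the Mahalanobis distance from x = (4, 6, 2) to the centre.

Step 1 — centre the observation: (x - mu) = (1, 0, -3).

Step 2 — invert Sigma (cofactor / det for 3×3, or solve directly):
  Sigma^{-1} = [[0.1555, -0.0194, -0.0346],
 [-0.0194, 0.1274, 0.0043],
 [-0.0346, 0.0043, 0.1188]].

Step 3 — form the quadratic (x - mu)^T · Sigma^{-1} · (x - mu):
  Sigma^{-1} · (x - mu) = (0.2592, -0.0324, -0.3909).
  (x - mu)^T · [Sigma^{-1} · (x - mu)] = (1)·(0.2592) + (0)·(-0.0324) + (-3)·(-0.3909) = 1.432.

Step 4 — take square root: d = √(1.432) ≈ 1.1966.

d(x, mu) = √(1.432) ≈ 1.1966


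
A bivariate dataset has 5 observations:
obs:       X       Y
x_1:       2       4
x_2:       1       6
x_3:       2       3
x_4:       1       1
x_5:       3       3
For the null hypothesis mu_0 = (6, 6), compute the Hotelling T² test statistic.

Step 1 — sample mean vector:
  mean(X) = (2 + 1 + 2 + 1 + 3) / 5 = 9/5 = 1.8
  mean(Y) = (4 + 6 + 3 + 1 + 3) / 5 = 17/5 = 3.4
  x̄ = (1.8, 3.4),  deviation x̄ - mu_0 = (1.8, 3.4) - (6, 6) = (-4.2, -2.6).

Step 2 — sample covariance matrix, S[i,j] = (1/(n-1)) · Σ_k (x_{k,i} - mean_i) · (x_{k,j} - mean_j), divisor n-1 = 4:
  S[X,X] = ((0.2)·(0.2) + (-0.8)·(-0.8) + (0.2)·(0.2) + (-0.8)·(-0.8) + (1.2)·(1.2)) / 4 = 2.8/4 = 0.7
  S[X,Y] = ((0.2)·(0.6) + (-0.8)·(2.6) + (0.2)·(-0.4) + (-0.8)·(-2.4) + (1.2)·(-0.4)) / 4 = -0.6/4 = -0.15
  S[Y,Y] = ((0.6)·(0.6) + (2.6)·(2.6) + (-0.4)·(-0.4) + (-2.4)·(-2.4) + (-0.4)·(-0.4)) / 4 = 13.2/4 = 3.3
  S = [[0.7, -0.15],
 [-0.15, 3.3]].

Step 3 — invert S. det(S) = 0.7·3.3 - (-0.15)² = 2.2875.
  S^{-1} = (1/det) · [[d, -b], [-b, a]] = [[1.4426, 0.0656],
 [0.0656, 0.306]].

Step 4 — quadratic form (x̄ - mu_0)^T · S^{-1} · (x̄ - mu_0):
  S^{-1} · (x̄ - mu_0) = (-6.2295, -1.071),
  (x̄ - mu_0)^T · [...] = (-4.2)·(-6.2295) + (-2.6)·(-1.071) = 28.9486.

Step 5 — scale by n: T² = 5 · 28.9486 = 144.7432.

T² ≈ 144.7432


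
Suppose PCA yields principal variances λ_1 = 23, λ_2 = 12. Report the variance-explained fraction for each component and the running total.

Step 1 — total variance = trace(Sigma) = Σ λ_i = 23 + 12 = 35.

Step 2 — fraction explained by component i = λ_i / Σ λ:
  PC1: 23/35 = 0.6571
  PC2: 12/35 = 0.3429

Step 3 — cumulative fraction after k components = (λ_1 + ... + λ_k) / Σ λ:
  k = 1: 23/35 = 0.6571
  k = 2: (23 + 12)/35 = 35/35 = 1

Summary (fraction, with percent):

explained: PC1 0.6571 (65.71%), PC2 0.3429 (34.29%);  cumulative: 0.6571, 1


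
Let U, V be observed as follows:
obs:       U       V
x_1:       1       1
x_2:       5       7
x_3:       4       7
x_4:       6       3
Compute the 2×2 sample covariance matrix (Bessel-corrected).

Step 1 — column means:
  mean(U) = (1 + 5 + 4 + 6) / 4 = 16/4 = 4
  mean(V) = (1 + 7 + 7 + 3) / 4 = 18/4 = 4.5

Step 2 — sample covariance S[i,j] = (1/(n-1)) · Σ_k (x_{k,i} - mean_i) · (x_{k,j} - mean_j), with n-1 = 3.
  S[U,U] = ((-3)·(-3) + (1)·(1) + (0)·(0) + (2)·(2)) / 3 = 14/3 = 4.6667
  S[U,V] = ((-3)·(-3.5) + (1)·(2.5) + (0)·(2.5) + (2)·(-1.5)) / 3 = 10/3 = 3.3333
  S[V,V] = ((-3.5)·(-3.5) + (2.5)·(2.5) + (2.5)·(2.5) + (-1.5)·(-1.5)) / 3 = 27/3 = 9

S is symmetric (S[j,i] = S[i,j]). Assembling:

S = [[4.6667, 3.3333],
 [3.3333, 9]]


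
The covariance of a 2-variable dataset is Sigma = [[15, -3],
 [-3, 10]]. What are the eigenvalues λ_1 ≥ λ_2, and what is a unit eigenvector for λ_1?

Step 1 — characteristic polynomial of 2×2 Sigma:
  det(Sigma - λI) = λ² - trace · λ + det = 0.
  trace = 15 + 10 = 25, det = 15·10 - (-3)² = 141.
Step 2 — discriminant:
  Δ = trace² - 4·det = 625 - 564 = 61.
Step 3 — eigenvalues:
  λ = (trace ± √Δ)/2 = (25 ± 7.8102)/2,
  λ_1 = 16.4051,  λ_2 = 8.5949.

Step 4 — unit eigenvector for λ_1: solve (Sigma - λ_1 I)v = 0. First row:
  (15 - 16.4051)·v_x + (-3)·v_y = 0, i.e. (-1.4051)·v_x + (-3)·v_y = 0,
  so v ∝ (b, λ_1 - a) = (-3, 1.4051); multiply by -1 so the first entry is positive: u = (3, -1.4051).
  ||u|| = √((3)² + (-1.4051)²) = √(10.9744) ≈ 3.3128,
  v_1 = u/||u|| ≈ (0.9056, -0.4242) (||v_1|| = 1).

λ_1 = 16.4051,  λ_2 = 8.5949;  v_1 ≈ (0.9056, -0.4242)


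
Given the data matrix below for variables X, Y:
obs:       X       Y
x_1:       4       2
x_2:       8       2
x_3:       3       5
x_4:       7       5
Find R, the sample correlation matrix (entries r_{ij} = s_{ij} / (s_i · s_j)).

Step 1 — column means:
  mean(X) = (4 + 8 + 3 + 7) / 4 = 22/4 = 5.5
  mean(Y) = (2 + 2 + 5 + 5) / 4 = 14/4 = 3.5

Step 2 — sample variances and covariances s[i,j] = (1/(n-1)) · Σ_k (x_{k,i} - mean_i) · (x_{k,j} - mean_j), with n-1 = 3:
  s[X,X] = ((-1.5)·(-1.5) + (2.5)·(2.5) + (-2.5)·(-2.5) + (1.5)·(1.5)) / 3 = 17/3 = 5.6667
  s[X,Y] = ((-1.5)·(-1.5) + (2.5)·(-1.5) + (-2.5)·(1.5) + (1.5)·(1.5)) / 3 = -3/3 = -1
  s[Y,Y] = ((-1.5)·(-1.5) + (-1.5)·(-1.5) + (1.5)·(1.5) + (1.5)·(1.5)) / 3 = 9/3 = 3
  Sample standard deviations s_i = √(s[i,i]):
  s(X) = √(5.6667) = 2.3805
  s(Y) = √(3) = 1.7321

Step 3 — r_{ij} = s_{ij} / (s_i · s_j):
  r[X,X] = 1 (diagonal).
  r[X,Y] = -1 / (2.3805 · 1.7321) = -1 / 4.1231 = -0.2425
  r[Y,Y] = 1 (diagonal).

R is symmetric with unit diagonal. Assembling:

R = [[1, -0.2425],
 [-0.2425, 1]]


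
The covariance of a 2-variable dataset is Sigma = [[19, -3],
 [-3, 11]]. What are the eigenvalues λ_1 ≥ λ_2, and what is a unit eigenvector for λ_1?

Step 1 — characteristic polynomial of 2×2 Sigma:
  det(Sigma - λI) = λ² - trace · λ + det = 0.
  trace = 19 + 11 = 30, det = 19·11 - (-3)² = 200.
Step 2 — discriminant:
  Δ = trace² - 4·det = 900 - 800 = 100.
Step 3 — eigenvalues:
  λ = (trace ± √Δ)/2 = (30 ± 10)/2,
  λ_1 = 20,  λ_2 = 10.

Step 4 — unit eigenvector for λ_1: solve (Sigma - λ_1 I)v = 0. First row:
  (19 - 20)·v_x + (-3)·v_y = 0, i.e. (-1)·v_x + (-3)·v_y = 0,
  so v ∝ (b, λ_1 - a) = (-3, 1); multiply by -1 so the first entry is positive: u = (3, -1).
  ||u|| = √((3)² + (-1)²) = √(10) ≈ 3.1623,
  v_1 = u/||u|| ≈ (0.9487, -0.3162) (||v_1|| = 1).

λ_1 = 20,  λ_2 = 10;  v_1 ≈ (0.9487, -0.3162)


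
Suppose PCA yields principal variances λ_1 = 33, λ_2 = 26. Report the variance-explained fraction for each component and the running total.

Step 1 — total variance = trace(Sigma) = Σ λ_i = 33 + 26 = 59.

Step 2 — fraction explained by component i = λ_i / Σ λ:
  PC1: 33/59 = 0.5593
  PC2: 26/59 = 0.4407

Step 3 — cumulative fraction after k components = (λ_1 + ... + λ_k) / Σ λ:
  k = 1: 33/59 = 0.5593
  k = 2: (33 + 26)/59 = 59/59 = 1

Summary (fraction, with percent):

explained: PC1 0.5593 (55.93%), PC2 0.4407 (44.07%);  cumulative: 0.5593, 1


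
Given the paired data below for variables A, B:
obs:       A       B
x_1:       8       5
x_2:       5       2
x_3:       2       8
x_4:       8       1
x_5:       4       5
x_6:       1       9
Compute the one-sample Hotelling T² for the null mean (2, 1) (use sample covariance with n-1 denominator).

Step 1 — sample mean vector:
  mean(A) = (8 + 5 + 2 + 8 + 4 + 1) / 6 = 28/6 = 4.6667
  mean(B) = (5 + 2 + 8 + 1 + 5 + 9) / 6 = 30/6 = 5
  x̄ = (4.6667, 5),  deviation x̄ - mu_0 = (4.6667, 5) - (2, 1) = (2.6667, 4).

Step 2 — sample covariance matrix, S[i,j] = (1/(n-1)) · Σ_k (x_{k,i} - mean_i) · (x_{k,j} - mean_j), divisor n-1 = 5:
  S[A,A] = ((3.3333)·(3.3333) + (0.3333)·(0.3333) + (-2.6667)·(-2.6667) + (3.3333)·(3.3333) + (-0.6667)·(-0.6667) + (-3.6667)·(-3.6667)) / 5 = 43.3333/5 = 8.6667
  S[A,B] = ((3.3333)·(0) + (0.3333)·(-3) + (-2.6667)·(3) + (3.3333)·(-4) + (-0.6667)·(0) + (-3.6667)·(4)) / 5 = -37/5 = -7.4
  S[B,B] = ((0)·(0) + (-3)·(-3) + (3)·(3) + (-4)·(-4) + (0)·(0) + (4)·(4)) / 5 = 50/5 = 10
  S = [[8.6667, -7.4],
 [-7.4, 10]].

Step 3 — invert S. det(S) = 8.6667·10 - (-7.4)² = 31.9067.
  S^{-1} = (1/det) · [[d, -b], [-b, a]] = [[0.3134, 0.2319],
 [0.2319, 0.2716]].

Step 4 — quadratic form (x̄ - mu_0)^T · S^{-1} · (x̄ - mu_0):
  S^{-1} · (x̄ - mu_0) = (1.7635, 1.705),
  (x̄ - mu_0)^T · [...] = (2.6667)·(1.7635) + (4)·(1.705) = 11.5225.

Step 5 — scale by n: T² = 6 · 11.5225 = 69.135.

T² ≈ 69.135


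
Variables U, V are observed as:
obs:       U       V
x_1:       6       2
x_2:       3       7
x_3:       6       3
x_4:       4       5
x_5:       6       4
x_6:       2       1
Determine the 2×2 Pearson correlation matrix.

Step 1 — column means:
  mean(U) = (6 + 3 + 6 + 4 + 6 + 2) / 6 = 27/6 = 4.5
  mean(V) = (2 + 7 + 3 + 5 + 4 + 1) / 6 = 22/6 = 3.6667

Step 2 — sample variances and covariances s[i,j] = (1/(n-1)) · Σ_k (x_{k,i} - mean_i) · (x_{k,j} - mean_j), with n-1 = 5:
  s[U,U] = ((1.5)·(1.5) + (-1.5)·(-1.5) + (1.5)·(1.5) + (-0.5)·(-0.5) + (1.5)·(1.5) + (-2.5)·(-2.5)) / 5 = 15.5/5 = 3.1
  s[U,V] = ((1.5)·(-1.6667) + (-1.5)·(3.3333) + (1.5)·(-0.6667) + (-0.5)·(1.3333) + (1.5)·(0.3333) + (-2.5)·(-2.6667)) / 5 = -2/5 = -0.4
  s[V,V] = ((-1.6667)·(-1.6667) + (3.3333)·(3.3333) + (-0.6667)·(-0.6667) + (1.3333)·(1.3333) + (0.3333)·(0.3333) + (-2.6667)·(-2.6667)) / 5 = 23.3333/5 = 4.6667
  Sample standard deviations s_i = √(s[i,i]):
  s(U) = √(3.1) = 1.7607
  s(V) = √(4.6667) = 2.1602

Step 3 — r_{ij} = s_{ij} / (s_i · s_j):
  r[U,U] = 1 (diagonal).
  r[U,V] = -0.4 / (1.7607 · 2.1602) = -0.4 / 3.8035 = -0.1052
  r[V,V] = 1 (diagonal).

R is symmetric with unit diagonal. Assembling:

R = [[1, -0.1052],
 [-0.1052, 1]]


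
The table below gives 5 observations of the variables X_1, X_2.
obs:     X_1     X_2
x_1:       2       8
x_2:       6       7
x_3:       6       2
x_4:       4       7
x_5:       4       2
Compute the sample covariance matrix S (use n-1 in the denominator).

Step 1 — column means:
  mean(X_1) = (2 + 6 + 6 + 4 + 4) / 5 = 22/5 = 4.4
  mean(X_2) = (8 + 7 + 2 + 7 + 2) / 5 = 26/5 = 5.2

Step 2 — sample covariance S[i,j] = (1/(n-1)) · Σ_k (x_{k,i} - mean_i) · (x_{k,j} - mean_j), with n-1 = 4.
  S[X_1,X_1] = ((-2.4)·(-2.4) + (1.6)·(1.6) + (1.6)·(1.6) + (-0.4)·(-0.4) + (-0.4)·(-0.4)) / 4 = 11.2/4 = 2.8
  S[X_1,X_2] = ((-2.4)·(2.8) + (1.6)·(1.8) + (1.6)·(-3.2) + (-0.4)·(1.8) + (-0.4)·(-3.2)) / 4 = -8.4/4 = -2.1
  S[X_2,X_2] = ((2.8)·(2.8) + (1.8)·(1.8) + (-3.2)·(-3.2) + (1.8)·(1.8) + (-3.2)·(-3.2)) / 4 = 34.8/4 = 8.7

S is symmetric (S[j,i] = S[i,j]). Assembling:

S = [[2.8, -2.1],
 [-2.1, 8.7]]


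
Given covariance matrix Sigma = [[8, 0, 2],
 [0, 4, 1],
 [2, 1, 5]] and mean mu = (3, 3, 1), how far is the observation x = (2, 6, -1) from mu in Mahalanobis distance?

Step 1 — centre the observation: (x - mu) = (-1, 3, -2).

Step 2 — invert Sigma (cofactor / det for 3×3, or solve directly):
  Sigma^{-1} = [[0.1397, 0.0147, -0.0588],
 [0.0147, 0.2647, -0.0588],
 [-0.0588, -0.0588, 0.2353]].

Step 3 — form the quadratic (x - mu)^T · Sigma^{-1} · (x - mu):
  Sigma^{-1} · (x - mu) = (0.0221, 0.8971, -0.5882).
  (x - mu)^T · [Sigma^{-1} · (x - mu)] = (-1)·(0.0221) + (3)·(0.8971) + (-2)·(-0.5882) = 3.8456.

Step 4 — take square root: d = √(3.8456) ≈ 1.961.

d(x, mu) = √(3.8456) ≈ 1.961


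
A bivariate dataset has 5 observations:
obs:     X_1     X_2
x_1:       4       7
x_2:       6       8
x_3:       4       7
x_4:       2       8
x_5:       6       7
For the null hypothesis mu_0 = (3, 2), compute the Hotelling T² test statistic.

Step 1 — sample mean vector:
  mean(X_1) = (4 + 6 + 4 + 2 + 6) / 5 = 22/5 = 4.4
  mean(X_2) = (7 + 8 + 7 + 8 + 7) / 5 = 37/5 = 7.4
  x̄ = (4.4, 7.4),  deviation x̄ - mu_0 = (4.4, 7.4) - (3, 2) = (1.4, 5.4).

Step 2 — sample covariance matrix, S[i,j] = (1/(n-1)) · Σ_k (x_{k,i} - mean_i) · (x_{k,j} - mean_j), divisor n-1 = 4:
  S[X_1,X_1] = ((-0.4)·(-0.4) + (1.6)·(1.6) + (-0.4)·(-0.4) + (-2.4)·(-2.4) + (1.6)·(1.6)) / 4 = 11.2/4 = 2.8
  S[X_1,X_2] = ((-0.4)·(-0.4) + (1.6)·(0.6) + (-0.4)·(-0.4) + (-2.4)·(0.6) + (1.6)·(-0.4)) / 4 = -0.8/4 = -0.2
  S[X_2,X_2] = ((-0.4)·(-0.4) + (0.6)·(0.6) + (-0.4)·(-0.4) + (0.6)·(0.6) + (-0.4)·(-0.4)) / 4 = 1.2/4 = 0.3
  S = [[2.8, -0.2],
 [-0.2, 0.3]].

Step 3 — invert S. det(S) = 2.8·0.3 - (-0.2)² = 0.8.
  S^{-1} = (1/det) · [[d, -b], [-b, a]] = [[0.375, 0.25],
 [0.25, 3.5]].

Step 4 — quadratic form (x̄ - mu_0)^T · S^{-1} · (x̄ - mu_0):
  S^{-1} · (x̄ - mu_0) = (1.875, 19.25),
  (x̄ - mu_0)^T · [...] = (1.4)·(1.875) + (5.4)·(19.25) = 106.575.

Step 5 — scale by n: T² = 5 · 106.575 = 532.875.

T² ≈ 532.875


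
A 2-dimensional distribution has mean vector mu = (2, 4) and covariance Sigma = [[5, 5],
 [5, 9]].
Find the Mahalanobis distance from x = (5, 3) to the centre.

Step 1 — centre the observation: (x - mu) = (3, -1).

Step 2 — invert Sigma. det(Sigma) = 5·9 - (5)² = 20.
  Sigma^{-1} = (1/det) · [[d, -b], [-b, a]] = [[0.45, -0.25],
 [-0.25, 0.25]].

Step 3 — form the quadratic (x - mu)^T · Sigma^{-1} · (x - mu):
  Sigma^{-1} · (x - mu) = (1.6, -1).
  (x - mu)^T · [Sigma^{-1} · (x - mu)] = (3)·(1.6) + (-1)·(-1) = 5.8.

Step 4 — take square root: d = √(5.8) ≈ 2.4083.

d(x, mu) = √(5.8) ≈ 2.4083


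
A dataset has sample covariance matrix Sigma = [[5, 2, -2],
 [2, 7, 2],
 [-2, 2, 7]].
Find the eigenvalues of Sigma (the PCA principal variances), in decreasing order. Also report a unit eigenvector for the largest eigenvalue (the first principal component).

Step 1 — characteristic polynomial p(λ) = det(λI - Sigma) = λ³ - tr·λ² + c_1·λ - det, where tr = trace, c_1 = sum of the principal 2×2 minors, det = det(Sigma):
  tr = 5 + 7 + 7 = 19,
  c_1 = (5·7 - (2)²) + (5·7 - (-2)²) + (7·7 - (2)²) = 31 + 31 + 45 = 107,
  det = 5·(7·7 - (2)²) - (2)·((2)·7 - (2)·(-2)) + (-2)·((2)·(2) - 7·(-2)) = 5·(45) - (2)·(18) + (-2)·(18) = 153.
  So p(λ) = λ³ - 19λ² + 107λ - 153.
Step 2 — look for an integer root (rational root theorem: any rational root is an integer divisor of 153). Testing λ = 9:
  p(9) = 729 - 1539 + 963 - 153 = 0  ✓
  Dividing out (λ - 9): p(λ) = (λ - 9)(λ² - 10λ + 17).
Step 3 — remaining eigenvalues from the quadratic λ² - 10λ + 17 = 0:
  Δ = 10² - 4·17 = 100 - 68 = 32,  λ = (10 ± √32)/2 = (10 ± 5.6569)/2 ≈ 7.8284 or 2.1716.
  Sorted: λ_1 = 9,  λ_2 = 7.8284,  λ_3 = 2.1716  (check: sum = 19 = tr ✓).

Step 4 — unit eigenvector for λ_1 = 9: v spans the null space of (Sigma - λ_1 I), whose rows are
  r_1 = (-4, 2, -2),  r_2 = (2, -2, 2),  r_3 = (-2, 2, -2).
  v is orthogonal to every row, so take v ∝ r_1 × r_2 = ((2)·(2) - (-2)·(-2), (-2)·(2) - (-4)·(2), (-4)·(-2) - (2)·(2)) = (0, 4, 4).
  Rescale (divide by 4): u = (0, 1, 1).
  ||u|| = √((0)² + (1)² + (1)²) = √(2) ≈ 1.4142,  v_1 = u/||u|| ≈ (0, 0.7071, 0.7071) (||v_1|| = 1).

λ_1 = 9,  λ_2 = 7.8284,  λ_3 = 2.1716;  v_1 ≈ (0, 0.7071, 0.7071)


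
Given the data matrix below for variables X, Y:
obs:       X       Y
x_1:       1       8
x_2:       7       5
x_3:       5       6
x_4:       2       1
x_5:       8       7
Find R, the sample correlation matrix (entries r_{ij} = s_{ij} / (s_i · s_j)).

Step 1 — column means:
  mean(X) = (1 + 7 + 5 + 2 + 8) / 5 = 23/5 = 4.6
  mean(Y) = (8 + 5 + 6 + 1 + 7) / 5 = 27/5 = 5.4

Step 2 — sample variances and covariances s[i,j] = (1/(n-1)) · Σ_k (x_{k,i} - mean_i) · (x_{k,j} - mean_j), with n-1 = 4:
  s[X,X] = ((-3.6)·(-3.6) + (2.4)·(2.4) + (0.4)·(0.4) + (-2.6)·(-2.6) + (3.4)·(3.4)) / 4 = 37.2/4 = 9.3
  s[X,Y] = ((-3.6)·(2.6) + (2.4)·(-0.4) + (0.4)·(0.6) + (-2.6)·(-4.4) + (3.4)·(1.6)) / 4 = 6.8/4 = 1.7
  s[Y,Y] = ((2.6)·(2.6) + (-0.4)·(-0.4) + (0.6)·(0.6) + (-4.4)·(-4.4) + (1.6)·(1.6)) / 4 = 29.2/4 = 7.3
  Sample standard deviations s_i = √(s[i,i]):
  s(X) = √(9.3) = 3.0496
  s(Y) = √(7.3) = 2.7019

Step 3 — r_{ij} = s_{ij} / (s_i · s_j):
  r[X,X] = 1 (diagonal).
  r[X,Y] = 1.7 / (3.0496 · 2.7019) = 1.7 / 8.2395 = 0.2063
  r[Y,Y] = 1 (diagonal).

R is symmetric with unit diagonal. Assembling:

R = [[1, 0.2063],
 [0.2063, 1]]


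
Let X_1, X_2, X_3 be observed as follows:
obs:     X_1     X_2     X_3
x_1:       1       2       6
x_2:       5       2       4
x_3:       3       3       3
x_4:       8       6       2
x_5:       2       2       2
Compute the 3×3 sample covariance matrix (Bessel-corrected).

Step 1 — column means:
  mean(X_1) = (1 + 5 + 3 + 8 + 2) / 5 = 19/5 = 3.8
  mean(X_2) = (2 + 2 + 3 + 6 + 2) / 5 = 15/5 = 3
  mean(X_3) = (6 + 4 + 3 + 2 + 2) / 5 = 17/5 = 3.4

Step 2 — sample covariance S[i,j] = (1/(n-1)) · Σ_k (x_{k,i} - mean_i) · (x_{k,j} - mean_j), with n-1 = 4.
  S[X_1,X_1] = ((-2.8)·(-2.8) + (1.2)·(1.2) + (-0.8)·(-0.8) + (4.2)·(4.2) + (-1.8)·(-1.8)) / 4 = 30.8/4 = 7.7
  S[X_1,X_2] = ((-2.8)·(-1) + (1.2)·(-1) + (-0.8)·(0) + (4.2)·(3) + (-1.8)·(-1)) / 4 = 16/4 = 4
  S[X_1,X_3] = ((-2.8)·(2.6) + (1.2)·(0.6) + (-0.8)·(-0.4) + (4.2)·(-1.4) + (-1.8)·(-1.4)) / 4 = -9.6/4 = -2.4
  S[X_2,X_2] = ((-1)·(-1) + (-1)·(-1) + (0)·(0) + (3)·(3) + (-1)·(-1)) / 4 = 12/4 = 3
  S[X_2,X_3] = ((-1)·(2.6) + (-1)·(0.6) + (0)·(-0.4) + (3)·(-1.4) + (-1)·(-1.4)) / 4 = -6/4 = -1.5
  S[X_3,X_3] = ((2.6)·(2.6) + (0.6)·(0.6) + (-0.4)·(-0.4) + (-1.4)·(-1.4) + (-1.4)·(-1.4)) / 4 = 11.2/4 = 2.8

S is symmetric (S[j,i] = S[i,j]). Assembling:

S = [[7.7, 4, -2.4],
 [4, 3, -1.5],
 [-2.4, -1.5, 2.8]]


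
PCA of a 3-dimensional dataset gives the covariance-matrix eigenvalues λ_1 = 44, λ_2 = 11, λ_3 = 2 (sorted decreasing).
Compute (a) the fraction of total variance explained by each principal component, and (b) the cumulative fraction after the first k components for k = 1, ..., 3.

Step 1 — total variance = trace(Sigma) = Σ λ_i = 44 + 11 + 2 = 57.

Step 2 — fraction explained by component i = λ_i / Σ λ:
  PC1: 44/57 = 0.7719
  PC2: 11/57 = 0.193
  PC3: 2/57 = 0.0351

Step 3 — cumulative fraction after k components = (λ_1 + ... + λ_k) / Σ λ:
  k = 1: 44/57 = 0.7719
  k = 2: (44 + 11)/57 = 55/57 = 0.9649
  k = 3: (44 + 11 + 2)/57 = 57/57 = 1

Summary (fraction, with percent):

explained: PC1 0.7719 (77.19%), PC2 0.193 (19.3%), PC3 0.0351 (3.51%);  cumulative: 0.7719, 0.9649, 1


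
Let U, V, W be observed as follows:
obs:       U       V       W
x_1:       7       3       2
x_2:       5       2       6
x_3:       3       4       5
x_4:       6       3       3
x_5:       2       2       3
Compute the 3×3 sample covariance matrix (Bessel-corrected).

Step 1 — column means:
  mean(U) = (7 + 5 + 3 + 6 + 2) / 5 = 23/5 = 4.6
  mean(V) = (3 + 2 + 4 + 3 + 2) / 5 = 14/5 = 2.8
  mean(W) = (2 + 6 + 5 + 3 + 3) / 5 = 19/5 = 3.8

Step 2 — sample covariance S[i,j] = (1/(n-1)) · Σ_k (x_{k,i} - mean_i) · (x_{k,j} - mean_j), with n-1 = 4.
  S[U,U] = ((2.4)·(2.4) + (0.4)·(0.4) + (-1.6)·(-1.6) + (1.4)·(1.4) + (-2.6)·(-2.6)) / 4 = 17.2/4 = 4.3
  S[U,V] = ((2.4)·(0.2) + (0.4)·(-0.8) + (-1.6)·(1.2) + (1.4)·(0.2) + (-2.6)·(-0.8)) / 4 = 0.6/4 = 0.15
  S[U,W] = ((2.4)·(-1.8) + (0.4)·(2.2) + (-1.6)·(1.2) + (1.4)·(-0.8) + (-2.6)·(-0.8)) / 4 = -4.4/4 = -1.1
  S[V,V] = ((0.2)·(0.2) + (-0.8)·(-0.8) + (1.2)·(1.2) + (0.2)·(0.2) + (-0.8)·(-0.8)) / 4 = 2.8/4 = 0.7
  S[V,W] = ((0.2)·(-1.8) + (-0.8)·(2.2) + (1.2)·(1.2) + (0.2)·(-0.8) + (-0.8)·(-0.8)) / 4 = -0.2/4 = -0.05
  S[W,W] = ((-1.8)·(-1.8) + (2.2)·(2.2) + (1.2)·(1.2) + (-0.8)·(-0.8) + (-0.8)·(-0.8)) / 4 = 10.8/4 = 2.7

S is symmetric (S[j,i] = S[i,j]). Assembling:

S = [[4.3, 0.15, -1.1],
 [0.15, 0.7, -0.05],
 [-1.1, -0.05, 2.7]]


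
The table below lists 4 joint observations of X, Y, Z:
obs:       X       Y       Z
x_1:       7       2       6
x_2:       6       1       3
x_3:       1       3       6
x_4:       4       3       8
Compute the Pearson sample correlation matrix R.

Step 1 — column means:
  mean(X) = (7 + 6 + 1 + 4) / 4 = 18/4 = 4.5
  mean(Y) = (2 + 1 + 3 + 3) / 4 = 9/4 = 2.25
  mean(Z) = (6 + 3 + 6 + 8) / 4 = 23/4 = 5.75

Step 2 — sample variances and covariances s[i,j] = (1/(n-1)) · Σ_k (x_{k,i} - mean_i) · (x_{k,j} - mean_j), with n-1 = 3:
  s[X,X] = ((2.5)·(2.5) + (1.5)·(1.5) + (-3.5)·(-3.5) + (-0.5)·(-0.5)) / 3 = 21/3 = 7
  s[X,Y] = ((2.5)·(-0.25) + (1.5)·(-1.25) + (-3.5)·(0.75) + (-0.5)·(0.75)) / 3 = -5.5/3 = -1.8333
  s[X,Z] = ((2.5)·(0.25) + (1.5)·(-2.75) + (-3.5)·(0.25) + (-0.5)·(2.25)) / 3 = -5.5/3 = -1.8333
  s[Y,Y] = ((-0.25)·(-0.25) + (-1.25)·(-1.25) + (0.75)·(0.75) + (0.75)·(0.75)) / 3 = 2.75/3 = 0.9167
  s[Y,Z] = ((-0.25)·(0.25) + (-1.25)·(-2.75) + (0.75)·(0.25) + (0.75)·(2.25)) / 3 = 5.25/3 = 1.75
  s[Z,Z] = ((0.25)·(0.25) + (-2.75)·(-2.75) + (0.25)·(0.25) + (2.25)·(2.25)) / 3 = 12.75/3 = 4.25
  Sample standard deviations s_i = √(s[i,i]):
  s(X) = √(7) = 2.6458
  s(Y) = √(0.9167) = 0.9574
  s(Z) = √(4.25) = 2.0616

Step 3 — r_{ij} = s_{ij} / (s_i · s_j):
  r[X,X] = 1 (diagonal).
  r[X,Y] = -1.8333 / (2.6458 · 0.9574) = -1.8333 / 2.5331 = -0.7237
  r[X,Z] = -1.8333 / (2.6458 · 2.0616) = -1.8333 / 5.4544 = -0.3361
  r[Y,Y] = 1 (diagonal).
  r[Y,Z] = 1.75 / (0.9574 · 2.0616) = 1.75 / 1.9738 = 0.8866
  r[Z,Z] = 1 (diagonal).

R is symmetric with unit diagonal. Assembling:

R = [[1, -0.7237, -0.3361],
 [-0.7237, 1, 0.8866],
 [-0.3361, 0.8866, 1]]


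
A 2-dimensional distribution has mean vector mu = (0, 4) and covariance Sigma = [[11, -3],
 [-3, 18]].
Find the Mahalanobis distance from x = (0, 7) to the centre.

Step 1 — centre the observation: (x - mu) = (0, 3).

Step 2 — invert Sigma. det(Sigma) = 11·18 - (-3)² = 189.
  Sigma^{-1} = (1/det) · [[d, -b], [-b, a]] = [[0.0952, 0.0159],
 [0.0159, 0.0582]].

Step 3 — form the quadratic (x - mu)^T · Sigma^{-1} · (x - mu):
  Sigma^{-1} · (x - mu) = (0.0476, 0.1746).
  (x - mu)^T · [Sigma^{-1} · (x - mu)] = (0)·(0.0476) + (3)·(0.1746) = 0.5238.

Step 4 — take square root: d = √(0.5238) ≈ 0.7237.

d(x, mu) = √(0.5238) ≈ 0.7237


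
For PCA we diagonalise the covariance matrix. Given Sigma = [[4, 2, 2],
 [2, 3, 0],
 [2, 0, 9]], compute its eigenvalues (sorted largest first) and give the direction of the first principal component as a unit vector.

Step 1 — characteristic polynomial p(λ) = det(λI - Sigma) = λ³ - tr·λ² + c_1·λ - det, where tr = trace, c_1 = sum of the principal 2×2 minors, det = det(Sigma):
  tr = 4 + 3 + 9 = 16,
  c_1 = (4·3 - (2)²) + (4·9 - (2)²) + (3·9 - (0)²) = 8 + 32 + 27 = 67,
  det = 4·(3·9 - (0)²) - (2)·((2)·9 - (0)·(2)) + (2)·((2)·(0) - 3·(2)) = 4·(27) - (2)·(18) + (2)·(-6) = 60.
  So p(λ) = λ³ - 16λ² + 67λ - 60.
Step 2 — look for an integer root (rational root theorem: any rational root is an integer divisor of 60). Testing λ = 5:
  p(5) = 125 - 400 + 335 - 60 = 0  ✓
  Dividing out (λ - 5): p(λ) = (λ - 5)(λ² - 11λ + 12).
Step 3 — remaining eigenvalues from the quadratic λ² - 11λ + 12 = 0:
  Δ = 11² - 4·12 = 121 - 48 = 73,  λ = (11 ± √73)/2 = (11 ± 8.544)/2 ≈ 9.772 or 1.228.
  Sorted: λ_1 = 9.772,  λ_2 = 5,  λ_3 = 1.228  (check: sum = 16 = tr ✓).

Step 4 — unit eigenvector for λ_1 ≈ 9.772: v spans the null space of (Sigma - λ_1 I), whose rows are
  r_1 = (-5.772, 2, 2),  r_2 = (2, -6.772, 0),  r_3 = (2, 0, -0.772).
  v is orthogonal to every row, so take v ∝ r_1 × r_2 = ((2)·(0) - (2)·(-6.772), (2)·(2) - (-5.772)·(0), (-5.772)·(-6.772) - (2)·(2)) ≈ (13.544, 4, 35.088).
  Let u = (13.544, 4, 35.088).
  ||u|| = √((13.544)² + (4)² + (35.088)²) = √(1430.6083) ≈ 37.8234,  v_1 = u/||u|| ≈ (0.3581, 0.1058, 0.9277) (||v_1|| = 1).

λ_1 = 9.772,  λ_2 = 5,  λ_3 = 1.228;  v_1 ≈ (0.3581, 0.1058, 0.9277)


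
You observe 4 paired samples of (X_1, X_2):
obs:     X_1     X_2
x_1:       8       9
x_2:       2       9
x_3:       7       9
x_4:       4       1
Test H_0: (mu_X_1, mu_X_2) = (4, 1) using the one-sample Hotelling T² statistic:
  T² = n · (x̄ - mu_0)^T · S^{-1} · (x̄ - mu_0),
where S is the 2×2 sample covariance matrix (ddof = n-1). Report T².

Step 1 — sample mean vector:
  mean(X_1) = (8 + 2 + 7 + 4) / 4 = 21/4 = 5.25
  mean(X_2) = (9 + 9 + 9 + 1) / 4 = 28/4 = 7
  x̄ = (5.25, 7),  deviation x̄ - mu_0 = (5.25, 7) - (4, 1) = (1.25, 6).

Step 2 — sample covariance matrix, S[i,j] = (1/(n-1)) · Σ_k (x_{k,i} - mean_i) · (x_{k,j} - mean_j), divisor n-1 = 3:
  S[X_1,X_1] = ((2.75)·(2.75) + (-3.25)·(-3.25) + (1.75)·(1.75) + (-1.25)·(-1.25)) / 3 = 22.75/3 = 7.5833
  S[X_1,X_2] = ((2.75)·(2) + (-3.25)·(2) + (1.75)·(2) + (-1.25)·(-6)) / 3 = 10/3 = 3.3333
  S[X_2,X_2] = ((2)·(2) + (2)·(2) + (2)·(2) + (-6)·(-6)) / 3 = 48/3 = 16
  S = [[7.5833, 3.3333],
 [3.3333, 16]].

Step 3 — invert S. det(S) = 7.5833·16 - (3.3333)² = 110.2222.
  S^{-1} = (1/det) · [[d, -b], [-b, a]] = [[0.1452, -0.0302],
 [-0.0302, 0.0688]].

Step 4 — quadratic form (x̄ - mu_0)^T · S^{-1} · (x̄ - mu_0):
  S^{-1} · (x̄ - mu_0) = (0, 0.375),
  (x̄ - mu_0)^T · [...] = (1.25)·(0) + (6)·(0.375) = 2.25.

Step 5 — scale by n: T² = 4 · 2.25 = 9.

T² ≈ 9


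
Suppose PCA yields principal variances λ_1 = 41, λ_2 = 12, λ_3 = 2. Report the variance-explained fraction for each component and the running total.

Step 1 — total variance = trace(Sigma) = Σ λ_i = 41 + 12 + 2 = 55.

Step 2 — fraction explained by component i = λ_i / Σ λ:
  PC1: 41/55 = 0.7455
  PC2: 12/55 = 0.2182
  PC3: 2/55 = 0.0364

Step 3 — cumulative fraction after k components = (λ_1 + ... + λ_k) / Σ λ:
  k = 1: 41/55 = 0.7455
  k = 2: (41 + 12)/55 = 53/55 = 0.9636
  k = 3: (41 + 12 + 2)/55 = 55/55 = 1

Summary (fraction, with percent):

explained: PC1 0.7455 (74.55%), PC2 0.2182 (21.82%), PC3 0.0364 (3.64%);  cumulative: 0.7455, 0.9636, 1


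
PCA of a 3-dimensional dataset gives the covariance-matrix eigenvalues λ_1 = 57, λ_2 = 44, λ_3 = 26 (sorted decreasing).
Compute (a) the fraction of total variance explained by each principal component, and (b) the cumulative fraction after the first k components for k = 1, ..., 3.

Step 1 — total variance = trace(Sigma) = Σ λ_i = 57 + 44 + 26 = 127.

Step 2 — fraction explained by component i = λ_i / Σ λ:
  PC1: 57/127 = 0.4488
  PC2: 44/127 = 0.3465
  PC3: 26/127 = 0.2047

Step 3 — cumulative fraction after k components = (λ_1 + ... + λ_k) / Σ λ:
  k = 1: 57/127 = 0.4488
  k = 2: (57 + 44)/127 = 101/127 = 0.7953
  k = 3: (57 + 44 + 26)/127 = 127/127 = 1

Summary (fraction, with percent):

explained: PC1 0.4488 (44.88%), PC2 0.3465 (34.65%), PC3 0.2047 (20.47%);  cumulative: 0.4488, 0.7953, 1


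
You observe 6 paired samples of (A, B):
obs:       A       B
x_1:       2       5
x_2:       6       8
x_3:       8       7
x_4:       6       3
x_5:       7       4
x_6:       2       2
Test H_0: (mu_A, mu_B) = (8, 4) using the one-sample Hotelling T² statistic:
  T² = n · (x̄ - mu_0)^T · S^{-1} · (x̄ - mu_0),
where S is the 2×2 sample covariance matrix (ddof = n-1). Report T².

Step 1 — sample mean vector:
  mean(A) = (2 + 6 + 8 + 6 + 7 + 2) / 6 = 31/6 = 5.1667
  mean(B) = (5 + 8 + 7 + 3 + 4 + 2) / 6 = 29/6 = 4.8333
  x̄ = (5.1667, 4.8333),  deviation x̄ - mu_0 = (5.1667, 4.8333) - (8, 4) = (-2.8333, 0.8333).

Step 2 — sample covariance matrix, S[i,j] = (1/(n-1)) · Σ_k (x_{k,i} - mean_i) · (x_{k,j} - mean_j), divisor n-1 = 5:
  S[A,A] = ((-3.1667)·(-3.1667) + (0.8333)·(0.8333) + (2.8333)·(2.8333) + (0.8333)·(0.8333) + (1.8333)·(1.8333) + (-3.1667)·(-3.1667)) / 5 = 32.8333/5 = 6.5667
  S[A,B] = ((-3.1667)·(0.1667) + (0.8333)·(3.1667) + (2.8333)·(2.1667) + (0.8333)·(-1.8333) + (1.8333)·(-0.8333) + (-3.1667)·(-2.8333)) / 5 = 14.1667/5 = 2.8333
  S[B,B] = ((0.1667)·(0.1667) + (3.1667)·(3.1667) + (2.1667)·(2.1667) + (-1.8333)·(-1.8333) + (-0.8333)·(-0.8333) + (-2.8333)·(-2.8333)) / 5 = 26.8333/5 = 5.3667
  S = [[6.5667, 2.8333],
 [2.8333, 5.3667]].

Step 3 — invert S. det(S) = 6.5667·5.3667 - (2.8333)² = 27.2133.
  S^{-1} = (1/det) · [[d, -b], [-b, a]] = [[0.1972, -0.1041],
 [-0.1041, 0.2413]].

Step 4 — quadratic form (x̄ - mu_0)^T · S^{-1} · (x̄ - mu_0):
  S^{-1} · (x̄ - mu_0) = (-0.6455, 0.4961),
  (x̄ - mu_0)^T · [...] = (-2.8333)·(-0.6455) + (0.8333)·(0.4961) = 2.2424.

Step 5 — scale by n: T² = 6 · 2.2424 = 13.4542.

T² ≈ 13.4542


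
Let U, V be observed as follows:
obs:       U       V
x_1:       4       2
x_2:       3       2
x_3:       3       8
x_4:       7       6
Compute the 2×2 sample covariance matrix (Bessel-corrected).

Step 1 — column means:
  mean(U) = (4 + 3 + 3 + 7) / 4 = 17/4 = 4.25
  mean(V) = (2 + 2 + 8 + 6) / 4 = 18/4 = 4.5

Step 2 — sample covariance S[i,j] = (1/(n-1)) · Σ_k (x_{k,i} - mean_i) · (x_{k,j} - mean_j), with n-1 = 3.
  S[U,U] = ((-0.25)·(-0.25) + (-1.25)·(-1.25) + (-1.25)·(-1.25) + (2.75)·(2.75)) / 3 = 10.75/3 = 3.5833
  S[U,V] = ((-0.25)·(-2.5) + (-1.25)·(-2.5) + (-1.25)·(3.5) + (2.75)·(1.5)) / 3 = 3.5/3 = 1.1667
  S[V,V] = ((-2.5)·(-2.5) + (-2.5)·(-2.5) + (3.5)·(3.5) + (1.5)·(1.5)) / 3 = 27/3 = 9

S is symmetric (S[j,i] = S[i,j]). Assembling:

S = [[3.5833, 1.1667],
 [1.1667, 9]]


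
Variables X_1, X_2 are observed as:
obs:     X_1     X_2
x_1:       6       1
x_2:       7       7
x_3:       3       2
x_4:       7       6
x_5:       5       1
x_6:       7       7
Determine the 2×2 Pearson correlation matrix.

Step 1 — column means:
  mean(X_1) = (6 + 7 + 3 + 7 + 5 + 7) / 6 = 35/6 = 5.8333
  mean(X_2) = (1 + 7 + 2 + 6 + 1 + 7) / 6 = 24/6 = 4

Step 2 — sample variances and covariances s[i,j] = (1/(n-1)) · Σ_k (x_{k,i} - mean_i) · (x_{k,j} - mean_j), with n-1 = 5:
  s[X_1,X_1] = ((0.1667)·(0.1667) + (1.1667)·(1.1667) + (-2.8333)·(-2.8333) + (1.1667)·(1.1667) + (-0.8333)·(-0.8333) + (1.1667)·(1.1667)) / 5 = 12.8333/5 = 2.5667
  s[X_1,X_2] = ((0.1667)·(-3) + (1.1667)·(3) + (-2.8333)·(-2) + (1.1667)·(2) + (-0.8333)·(-3) + (1.1667)·(3)) / 5 = 17/5 = 3.4
  s[X_2,X_2] = ((-3)·(-3) + (3)·(3) + (-2)·(-2) + (2)·(2) + (-3)·(-3) + (3)·(3)) / 5 = 44/5 = 8.8
  Sample standard deviations s_i = √(s[i,i]):
  s(X_1) = √(2.5667) = 1.6021
  s(X_2) = √(8.8) = 2.9665

Step 3 — r_{ij} = s_{ij} / (s_i · s_j):
  r[X_1,X_1] = 1 (diagonal).
  r[X_1,X_2] = 3.4 / (1.6021 · 2.9665) = 3.4 / 4.7525 = 0.7154
  r[X_2,X_2] = 1 (diagonal).

R is symmetric with unit diagonal. Assembling:

R = [[1, 0.7154],
 [0.7154, 1]]


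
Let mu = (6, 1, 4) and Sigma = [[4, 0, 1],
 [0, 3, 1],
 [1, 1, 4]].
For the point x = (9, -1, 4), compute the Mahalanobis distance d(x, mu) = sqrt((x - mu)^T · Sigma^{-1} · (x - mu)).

Step 1 — centre the observation: (x - mu) = (3, -2, 0).

Step 2 — invert Sigma (cofactor / det for 3×3, or solve directly):
  Sigma^{-1} = [[0.2683, 0.0244, -0.0732],
 [0.0244, 0.3659, -0.0976],
 [-0.0732, -0.0976, 0.2927]].

Step 3 — form the quadratic (x - mu)^T · Sigma^{-1} · (x - mu):
  Sigma^{-1} · (x - mu) = (0.7561, -0.6585, -0.0244).
  (x - mu)^T · [Sigma^{-1} · (x - mu)] = (3)·(0.7561) + (-2)·(-0.6585) + (0)·(-0.0244) = 3.5854.

Step 4 — take square root: d = √(3.5854) ≈ 1.8935.

d(x, mu) = √(3.5854) ≈ 1.8935


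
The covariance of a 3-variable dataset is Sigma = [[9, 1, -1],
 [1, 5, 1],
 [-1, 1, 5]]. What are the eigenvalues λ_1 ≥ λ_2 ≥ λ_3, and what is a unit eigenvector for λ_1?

Step 1 — characteristic polynomial p(λ) = det(λI - Sigma) = λ³ - tr·λ² + c_1·λ - det, where tr = trace, c_1 = sum of the principal 2×2 minors, det = det(Sigma):
  tr = 9 + 5 + 5 = 19,
  c_1 = (9·5 - (1)²) + (9·5 - (-1)²) + (5·5 - (1)²) = 44 + 44 + 24 = 112,
  det = 9·(5·5 - (1)²) - (1)·((1)·5 - (1)·(-1)) + (-1)·((1)·(1) - 5·(-1)) = 9·(24) - (1)·(6) + (-1)·(6) = 204.
  So p(λ) = λ³ - 19λ² + 112λ - 204.
Step 2 — look for an integer root (rational root theorem: any rational root is an integer divisor of 204). Testing λ = 6:
  p(6) = 216 - 684 + 672 - 204 = 0  ✓
  Dividing out (λ - 6): p(λ) = (λ - 6)(λ² - 13λ + 34).
Step 3 — remaining eigenvalues from the quadratic λ² - 13λ + 34 = 0:
  Δ = 13² - 4·34 = 169 - 136 = 33,  λ = (13 ± √33)/2 = (13 ± 5.7446)/2 ≈ 9.3723 or 3.6277.
  Sorted: λ_1 = 9.3723,  λ_2 = 6,  λ_3 = 3.6277  (check: sum = 19 = tr ✓).

Step 4 — unit eigenvector for λ_1 ≈ 9.3723: v spans the null space of (Sigma - λ_1 I), whose rows are
  r_1 = (-0.3723, 1, -1),  r_2 = (1, -4.3723, 1),  r_3 = (-1, 1, -4.3723).
  v is orthogonal to every row, so take v ∝ r_1 × r_2 = ((1)·(1) - (-1)·(-4.3723), (-1)·(1) - (-0.3723)·(1), (-0.3723)·(-4.3723) - (1)·(1)) ≈ (-3.3723, -0.6277, 0.6277).
  Rescale (multiply by -1 so the first nonzero entry is positive): u = (3.3723, 0.6277, -0.6277).
  ||u|| = √((3.3723)² + (0.6277)² + (-0.6277)²) = √(12.1603) ≈ 3.4872,  v_1 = u/||u|| ≈ (0.9671, 0.18, -0.18) (||v_1|| = 1).

λ_1 = 9.3723,  λ_2 = 6,  λ_3 = 3.6277;  v_1 ≈ (0.9671, 0.18, -0.18)


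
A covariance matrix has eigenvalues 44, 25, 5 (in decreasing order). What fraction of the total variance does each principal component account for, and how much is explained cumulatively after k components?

Step 1 — total variance = trace(Sigma) = Σ λ_i = 44 + 25 + 5 = 74.

Step 2 — fraction explained by component i = λ_i / Σ λ:
  PC1: 44/74 = 0.5946
  PC2: 25/74 = 0.3378
  PC3: 5/74 = 0.0676

Step 3 — cumulative fraction after k components = (λ_1 + ... + λ_k) / Σ λ:
  k = 1: 44/74 = 0.5946
  k = 2: (44 + 25)/74 = 69/74 = 0.9324
  k = 3: (44 + 25 + 5)/74 = 74/74 = 1

Summary (fraction, with percent):

explained: PC1 0.5946 (59.46%), PC2 0.3378 (33.78%), PC3 0.0676 (6.76%);  cumulative: 0.5946, 0.9324, 1


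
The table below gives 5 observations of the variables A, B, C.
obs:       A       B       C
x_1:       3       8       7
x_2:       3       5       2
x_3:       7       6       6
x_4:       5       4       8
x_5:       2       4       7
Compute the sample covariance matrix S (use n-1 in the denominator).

Step 1 — column means:
  mean(A) = (3 + 3 + 7 + 5 + 2) / 5 = 20/5 = 4
  mean(B) = (8 + 5 + 6 + 4 + 4) / 5 = 27/5 = 5.4
  mean(C) = (7 + 2 + 6 + 8 + 7) / 5 = 30/5 = 6

Step 2 — sample covariance S[i,j] = (1/(n-1)) · Σ_k (x_{k,i} - mean_i) · (x_{k,j} - mean_j), with n-1 = 4.
  S[A,A] = ((-1)·(-1) + (-1)·(-1) + (3)·(3) + (1)·(1) + (-2)·(-2)) / 4 = 16/4 = 4
  S[A,B] = ((-1)·(2.6) + (-1)·(-0.4) + (3)·(0.6) + (1)·(-1.4) + (-2)·(-1.4)) / 4 = 1/4 = 0.25
  S[A,C] = ((-1)·(1) + (-1)·(-4) + (3)·(0) + (1)·(2) + (-2)·(1)) / 4 = 3/4 = 0.75
  S[B,B] = ((2.6)·(2.6) + (-0.4)·(-0.4) + (0.6)·(0.6) + (-1.4)·(-1.4) + (-1.4)·(-1.4)) / 4 = 11.2/4 = 2.8
  S[B,C] = ((2.6)·(1) + (-0.4)·(-4) + (0.6)·(0) + (-1.4)·(2) + (-1.4)·(1)) / 4 = 0/4 = 0
  S[C,C] = ((1)·(1) + (-4)·(-4) + (0)·(0) + (2)·(2) + (1)·(1)) / 4 = 22/4 = 5.5

S is symmetric (S[j,i] = S[i,j]). Assembling:

S = [[4, 0.25, 0.75],
 [0.25, 2.8, 0],
 [0.75, 0, 5.5]]


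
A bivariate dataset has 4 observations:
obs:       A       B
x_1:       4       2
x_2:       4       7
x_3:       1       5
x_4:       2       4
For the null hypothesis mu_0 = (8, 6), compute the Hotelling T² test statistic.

Step 1 — sample mean vector:
  mean(A) = (4 + 4 + 1 + 2) / 4 = 11/4 = 2.75
  mean(B) = (2 + 7 + 5 + 4) / 4 = 18/4 = 4.5
  x̄ = (2.75, 4.5),  deviation x̄ - mu_0 = (2.75, 4.5) - (8, 6) = (-5.25, -1.5).

Step 2 — sample covariance matrix, S[i,j] = (1/(n-1)) · Σ_k (x_{k,i} - mean_i) · (x_{k,j} - mean_j), divisor n-1 = 3:
  S[A,A] = ((1.25)·(1.25) + (1.25)·(1.25) + (-1.75)·(-1.75) + (-0.75)·(-0.75)) / 3 = 6.75/3 = 2.25
  S[A,B] = ((1.25)·(-2.5) + (1.25)·(2.5) + (-1.75)·(0.5) + (-0.75)·(-0.5)) / 3 = -0.5/3 = -0.1667
  S[B,B] = ((-2.5)·(-2.5) + (2.5)·(2.5) + (0.5)·(0.5) + (-0.5)·(-0.5)) / 3 = 13/3 = 4.3333
  S = [[2.25, -0.1667],
 [-0.1667, 4.3333]].

Step 3 — invert S. det(S) = 2.25·4.3333 - (-0.1667)² = 9.7222.
  S^{-1} = (1/det) · [[d, -b], [-b, a]] = [[0.4457, 0.0171],
 [0.0171, 0.2314]].

Step 4 — quadratic form (x̄ - mu_0)^T · S^{-1} · (x̄ - mu_0):
  S^{-1} · (x̄ - mu_0) = (-2.3657, -0.4371),
  (x̄ - mu_0)^T · [...] = (-5.25)·(-2.3657) + (-1.5)·(-0.4371) = 13.0757.

Step 5 — scale by n: T² = 4 · 13.0757 = 52.3029.

T² ≈ 52.3029


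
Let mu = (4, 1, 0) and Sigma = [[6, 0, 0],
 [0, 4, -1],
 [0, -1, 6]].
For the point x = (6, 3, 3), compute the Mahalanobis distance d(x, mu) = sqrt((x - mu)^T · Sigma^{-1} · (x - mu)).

Step 1 — centre the observation: (x - mu) = (2, 2, 3).

Step 2 — invert Sigma (cofactor / det for 3×3, or solve directly):
  Sigma^{-1} = [[0.1667, 0, 0],
 [0, 0.2609, 0.0435],
 [0, 0.0435, 0.1739]].

Step 3 — form the quadratic (x - mu)^T · Sigma^{-1} · (x - mu):
  Sigma^{-1} · (x - mu) = (0.3333, 0.6522, 0.6087).
  (x - mu)^T · [Sigma^{-1} · (x - mu)] = (2)·(0.3333) + (2)·(0.6522) + (3)·(0.6087) = 3.7971.

Step 4 — take square root: d = √(3.7971) ≈ 1.9486.

d(x, mu) = √(3.7971) ≈ 1.9486


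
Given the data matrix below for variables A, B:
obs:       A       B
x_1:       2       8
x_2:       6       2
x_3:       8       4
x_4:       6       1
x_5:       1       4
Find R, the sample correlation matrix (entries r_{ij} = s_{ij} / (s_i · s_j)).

Step 1 — column means:
  mean(A) = (2 + 6 + 8 + 6 + 1) / 5 = 23/5 = 4.6
  mean(B) = (8 + 2 + 4 + 1 + 4) / 5 = 19/5 = 3.8

Step 2 — sample variances and covariances s[i,j] = (1/(n-1)) · Σ_k (x_{k,i} - mean_i) · (x_{k,j} - mean_j), with n-1 = 4:
  s[A,A] = ((-2.6)·(-2.6) + (1.4)·(1.4) + (3.4)·(3.4) + (1.4)·(1.4) + (-3.6)·(-3.6)) / 4 = 35.2/4 = 8.8
  s[A,B] = ((-2.6)·(4.2) + (1.4)·(-1.8) + (3.4)·(0.2) + (1.4)·(-2.8) + (-3.6)·(0.2)) / 4 = -17.4/4 = -4.35
  s[B,B] = ((4.2)·(4.2) + (-1.8)·(-1.8) + (0.2)·(0.2) + (-2.8)·(-2.8) + (0.2)·(0.2)) / 4 = 28.8/4 = 7.2
  Sample standard deviations s_i = √(s[i,i]):
  s(A) = √(8.8) = 2.9665
  s(B) = √(7.2) = 2.6833

Step 3 — r_{ij} = s_{ij} / (s_i · s_j):
  r[A,A] = 1 (diagonal).
  r[A,B] = -4.35 / (2.9665 · 2.6833) = -4.35 / 7.9599 = -0.5465
  r[B,B] = 1 (diagonal).

R is symmetric with unit diagonal. Assembling:

R = [[1, -0.5465],
 [-0.5465, 1]]


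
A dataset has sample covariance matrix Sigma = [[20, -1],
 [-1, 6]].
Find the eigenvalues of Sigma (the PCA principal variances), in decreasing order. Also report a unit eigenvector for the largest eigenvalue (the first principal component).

Step 1 — characteristic polynomial of 2×2 Sigma:
  det(Sigma - λI) = λ² - trace · λ + det = 0.
  trace = 20 + 6 = 26, det = 20·6 - (-1)² = 119.
Step 2 — discriminant:
  Δ = trace² - 4·det = 676 - 476 = 200.
Step 3 — eigenvalues:
  λ = (trace ± √Δ)/2 = (26 ± 14.1421)/2,
  λ_1 = 20.0711,  λ_2 = 5.9289.

Step 4 — unit eigenvector for λ_1: solve (Sigma - λ_1 I)v = 0. First row:
  (20 - 20.0711)·v_x + (-1)·v_y = 0, i.e. (-0.0711)·v_x + (-1)·v_y = 0,
  so v ∝ (b, λ_1 - a) = (-1, 0.0711); multiply by -1 so the first entry is positive: u = (1, -0.0711).
  ||u|| = √((1)² + (-0.0711)²) = √(1.0051) ≈ 1.0025,
  v_1 = u/||u|| ≈ (0.9975, -0.0709) (||v_1|| = 1).

λ_1 = 20.0711,  λ_2 = 5.9289;  v_1 ≈ (0.9975, -0.0709)


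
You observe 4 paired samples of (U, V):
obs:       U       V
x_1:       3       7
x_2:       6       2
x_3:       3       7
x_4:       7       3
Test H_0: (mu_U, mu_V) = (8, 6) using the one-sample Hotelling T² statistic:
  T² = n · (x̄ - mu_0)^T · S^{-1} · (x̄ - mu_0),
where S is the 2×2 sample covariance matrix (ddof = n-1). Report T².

Step 1 — sample mean vector:
  mean(U) = (3 + 6 + 3 + 7) / 4 = 19/4 = 4.75
  mean(V) = (7 + 2 + 7 + 3) / 4 = 19/4 = 4.75
  x̄ = (4.75, 4.75),  deviation x̄ - mu_0 = (4.75, 4.75) - (8, 6) = (-3.25, -1.25).

Step 2 — sample covariance matrix, S[i,j] = (1/(n-1)) · Σ_k (x_{k,i} - mean_i) · (x_{k,j} - mean_j), divisor n-1 = 3:
  S[U,U] = ((-1.75)·(-1.75) + (1.25)·(1.25) + (-1.75)·(-1.75) + (2.25)·(2.25)) / 3 = 12.75/3 = 4.25
  S[U,V] = ((-1.75)·(2.25) + (1.25)·(-2.75) + (-1.75)·(2.25) + (2.25)·(-1.75)) / 3 = -15.25/3 = -5.0833
  S[V,V] = ((2.25)·(2.25) + (-2.75)·(-2.75) + (2.25)·(2.25) + (-1.75)·(-1.75)) / 3 = 20.75/3 = 6.9167
  S = [[4.25, -5.0833],
 [-5.0833, 6.9167]].

Step 3 — invert S. det(S) = 4.25·6.9167 - (-5.0833)² = 3.5556.
  S^{-1} = (1/det) · [[d, -b], [-b, a]] = [[1.9453, 1.4297],
 [1.4297, 1.1953]].

Step 4 — quadratic form (x̄ - mu_0)^T · S^{-1} · (x̄ - mu_0):
  S^{-1} · (x̄ - mu_0) = (-8.1094, -6.1406),
  (x̄ - mu_0)^T · [...] = (-3.25)·(-8.1094) + (-1.25)·(-6.1406) = 34.0312.

Step 5 — scale by n: T² = 4 · 34.0312 = 136.125.

T² ≈ 136.125
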